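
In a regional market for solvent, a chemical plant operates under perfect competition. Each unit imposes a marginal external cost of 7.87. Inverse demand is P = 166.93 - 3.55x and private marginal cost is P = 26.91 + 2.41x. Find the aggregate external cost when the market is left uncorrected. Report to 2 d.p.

Market equilibrium (private): 26.91 + 2.41x = 166.93 - 3.55x → x_m = 23.4933.
Total external cost = MEC × x_m = 7.87 × 23.4933 = 184.8923.

184.89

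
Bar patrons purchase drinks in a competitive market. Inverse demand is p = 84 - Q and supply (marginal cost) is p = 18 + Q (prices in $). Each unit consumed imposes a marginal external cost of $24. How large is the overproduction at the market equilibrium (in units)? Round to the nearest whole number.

Market equilibrium (private): 18 + Q = 84 - Q → Q_m = 33.0000.
Social marginal benefit = demand − MEC = 60 - Q.
Set SMB = MC: 60 - Q = 18 + Q → Q* = 21.0000.
Gap = |33.0000 − 21.0000| = 12.0000.

12 units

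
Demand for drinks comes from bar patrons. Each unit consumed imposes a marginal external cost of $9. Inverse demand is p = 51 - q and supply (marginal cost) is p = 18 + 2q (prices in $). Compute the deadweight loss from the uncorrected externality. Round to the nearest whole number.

DWL = $14

Market equilibrium (private): 18 + 2q = 51 - q → q_m = 11.0000.
Social marginal benefit = demand − MEC = 42 - q.
Set SMB = MC: 42 - q = 18 + 2q → q* = 8.0000.
Height of the DWL triangle at q_m is MC(q_m) − SMB(q_m) = MEC(q_m) = 9.0000.
DWL = ½ × 3.0000 × 9.0000 = 13.5000.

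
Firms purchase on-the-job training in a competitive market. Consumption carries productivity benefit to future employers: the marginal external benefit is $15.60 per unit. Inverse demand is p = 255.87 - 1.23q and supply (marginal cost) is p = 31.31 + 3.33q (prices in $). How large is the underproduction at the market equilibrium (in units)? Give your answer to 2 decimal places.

3.42 units

Market equilibrium (private): 31.31 + 3.33q = 255.87 - 1.23q → q_m = 49.2456.
Social marginal benefit = demand + MEB = 271.47 - 1.23q.
Set SMB = MC: 271.47 - 1.23q = 31.31 + 3.33q → q* = 52.6667.
Gap = |49.2456 − 52.6667| = 3.4211.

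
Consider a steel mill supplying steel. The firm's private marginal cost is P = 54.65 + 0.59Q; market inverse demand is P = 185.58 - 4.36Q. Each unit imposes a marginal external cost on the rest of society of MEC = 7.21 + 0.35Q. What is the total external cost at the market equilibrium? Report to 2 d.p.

Market equilibrium (private): 54.65 + 0.59Q = 185.58 - 4.36Q → Q_m = 26.4505.
Total external cost = ∫₀^{Q_m} (7.21 + 0.35Q) dQ = 7.21×26.4505 + ½×0.35×26.4505² = 313.1432.

313.14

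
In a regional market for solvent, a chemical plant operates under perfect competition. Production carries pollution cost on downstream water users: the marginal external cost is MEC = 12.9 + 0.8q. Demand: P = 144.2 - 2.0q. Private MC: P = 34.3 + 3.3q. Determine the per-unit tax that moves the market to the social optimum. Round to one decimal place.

Social marginal cost = private MC + MEC = 47.2 + 4.1q.
Set SMC = demand: 47.2 + 4.1q = 144.2 - 2.0q → q* = 15.9016.
The Pigouvian tax equals MEC at q*: 12.9 + 0.8×15.9016 = 25.6213.

tax = 25.6 per unit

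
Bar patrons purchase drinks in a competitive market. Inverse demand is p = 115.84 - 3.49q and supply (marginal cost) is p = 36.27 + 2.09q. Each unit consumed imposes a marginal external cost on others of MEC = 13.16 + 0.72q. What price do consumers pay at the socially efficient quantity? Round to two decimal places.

Social marginal benefit = demand − MEC = 102.68 - 4.21q.
Set SMB = MC: 102.68 - 4.21q = 36.27 + 2.09q → q* = 10.5413.
Consumer price on the demand curve at q*: 115.84 − 3.49×10.5413 = 79.0509.

P = 79.05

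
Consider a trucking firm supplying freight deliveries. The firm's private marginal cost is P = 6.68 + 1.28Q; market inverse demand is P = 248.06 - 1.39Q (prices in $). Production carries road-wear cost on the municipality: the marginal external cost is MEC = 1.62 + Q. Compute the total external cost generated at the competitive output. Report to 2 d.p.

$4232.94

Market equilibrium (private): 6.68 + 1.28Q = 248.06 - 1.39Q → Q_m = 90.4045.
Total external cost = ∫₀^{Q_m} (1.62 + 1.00Q) dQ = 1.62×90.4045 + ½×1.00×90.4045² = 4232.9421.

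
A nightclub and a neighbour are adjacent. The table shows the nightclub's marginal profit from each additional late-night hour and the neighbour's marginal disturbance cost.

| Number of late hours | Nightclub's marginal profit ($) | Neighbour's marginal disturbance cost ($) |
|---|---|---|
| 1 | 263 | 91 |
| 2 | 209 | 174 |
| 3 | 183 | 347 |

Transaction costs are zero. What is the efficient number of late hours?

2

Bargaining reaches the level where marginal profit last exceeds marginal disturbance cost.
That holds through level 2 (209 ≥ 174) but not at 3 (183 < 347).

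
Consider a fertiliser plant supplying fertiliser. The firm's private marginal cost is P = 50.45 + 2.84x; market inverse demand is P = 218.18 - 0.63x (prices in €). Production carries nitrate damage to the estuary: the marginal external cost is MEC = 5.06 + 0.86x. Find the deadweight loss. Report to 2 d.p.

DWL = €251.08

Market equilibrium (private): 50.45 + 2.84x = 218.18 - 0.63x → x_m = 48.3372.
Social marginal cost = private MC + MEC = 55.51 + 3.70x.
Set SMC = demand: 55.51 + 3.70x = 218.18 - 0.63x → x* = 37.5681.
The welfare-loss triangle has base |x_m − x*| and height MEC(x_m) (the vertical gap between SMC and demand is zero at x* and MEC at x_m).
DWL = ½ × 10.7691 × 46.6300 = 251.0816.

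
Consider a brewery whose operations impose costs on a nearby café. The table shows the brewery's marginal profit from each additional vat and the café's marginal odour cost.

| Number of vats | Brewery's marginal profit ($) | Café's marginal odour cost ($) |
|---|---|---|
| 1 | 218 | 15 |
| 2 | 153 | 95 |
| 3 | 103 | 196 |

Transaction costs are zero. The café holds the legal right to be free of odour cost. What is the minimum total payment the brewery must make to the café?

$110

Efficient level: marginal profit ≥ marginal odour cost through level 2, so k* = 2.
With the café holding the right, the brewery must at least compensate total damage at k*: 15 + 95 = 110.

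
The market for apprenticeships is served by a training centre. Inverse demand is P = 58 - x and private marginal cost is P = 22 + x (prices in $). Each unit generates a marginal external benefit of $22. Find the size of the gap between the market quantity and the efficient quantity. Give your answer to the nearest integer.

Market equilibrium (private): 22 + x = 58 - x → x_m = 18.0000.
Social marginal cost = private MC − MEB = 0 + x.
Set SMC = demand: 0 + x = 58 - x → x* = 29.0000.
Gap = |18.0000 − 29.0000| = 11.0000.

11 units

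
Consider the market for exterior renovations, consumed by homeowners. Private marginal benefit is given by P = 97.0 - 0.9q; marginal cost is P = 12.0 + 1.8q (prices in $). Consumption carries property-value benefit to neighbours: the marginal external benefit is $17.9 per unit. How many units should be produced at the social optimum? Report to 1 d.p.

q* = 38.1

Social marginal benefit = demand + MEB = 114.9 - 0.9q.
Set SMB = MC: 114.9 - 0.9q = 12.0 + 1.8q → q* = 38.1111.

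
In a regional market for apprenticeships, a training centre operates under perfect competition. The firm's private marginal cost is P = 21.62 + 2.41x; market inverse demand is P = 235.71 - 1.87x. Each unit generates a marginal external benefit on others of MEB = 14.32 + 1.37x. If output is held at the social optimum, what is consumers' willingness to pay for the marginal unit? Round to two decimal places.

Social marginal cost = private MC − MEB = 7.30 + 1.04x.
Set SMC = demand: 7.30 + 1.04x = 235.71 - 1.87x → x* = 78.4914.
Consumer price on the demand curve at x*: 235.71 − 1.87×78.4914 = 88.9311.

P = 88.93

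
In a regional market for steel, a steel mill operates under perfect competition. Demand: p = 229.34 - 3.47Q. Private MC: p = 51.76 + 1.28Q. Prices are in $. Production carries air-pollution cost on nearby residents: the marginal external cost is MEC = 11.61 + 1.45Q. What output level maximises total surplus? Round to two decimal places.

Social marginal cost = private MC + MEC = 63.37 + 2.73Q.
Set SMC = demand: 63.37 + 2.73Q = 229.34 - 3.47Q → Q* = 26.7694.

Q* = 26.77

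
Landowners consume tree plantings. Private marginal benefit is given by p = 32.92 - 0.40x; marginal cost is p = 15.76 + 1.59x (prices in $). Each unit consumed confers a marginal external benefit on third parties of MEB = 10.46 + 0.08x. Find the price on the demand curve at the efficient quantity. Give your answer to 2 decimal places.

Social marginal benefit = demand + MEB = 43.38 - 0.32x.
Set SMB = MC: 43.38 - 0.32x = 15.76 + 1.59x → x* = 14.4607.
Consumer price on the demand curve at x*: 32.92 − 0.40×14.4607 = 27.1357.

P = $27.14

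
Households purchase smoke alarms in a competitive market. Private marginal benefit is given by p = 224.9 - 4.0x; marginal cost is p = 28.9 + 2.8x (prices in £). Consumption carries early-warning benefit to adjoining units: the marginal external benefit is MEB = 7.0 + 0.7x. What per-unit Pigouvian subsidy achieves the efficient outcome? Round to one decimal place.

Social marginal benefit = demand + MEB = 231.9 - 3.3x.
Set SMB = MC: 231.9 - 3.3x = 28.9 + 2.8x → x* = 33.2787.
The Pigouvian subsidy equals MEB at x*: 7.0 + 0.7×33.2787 = 30.2951.

subsidy = £30.3 per unit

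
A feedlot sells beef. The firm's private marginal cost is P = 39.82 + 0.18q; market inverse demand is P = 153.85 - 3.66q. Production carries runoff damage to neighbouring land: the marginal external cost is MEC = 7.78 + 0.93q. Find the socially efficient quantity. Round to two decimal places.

q* = 22.27

Social marginal cost = private MC + MEC = 47.60 + 1.11q.
Set SMC = demand: 47.60 + 1.11q = 153.85 - 3.66q → q* = 22.2746.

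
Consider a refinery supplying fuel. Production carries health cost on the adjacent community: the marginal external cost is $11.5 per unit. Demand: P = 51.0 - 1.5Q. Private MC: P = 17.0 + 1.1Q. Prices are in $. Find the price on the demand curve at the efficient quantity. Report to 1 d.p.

Social marginal cost = private MC + MEC = 28.5 + 1.1Q.
Set SMC = demand: 28.5 + 1.1Q = 51.0 - 1.5Q → Q* = 8.6538.
Consumer price on the demand curve at Q*: 51.0 − 1.5×8.6538 = 38.0193.

P = $38.0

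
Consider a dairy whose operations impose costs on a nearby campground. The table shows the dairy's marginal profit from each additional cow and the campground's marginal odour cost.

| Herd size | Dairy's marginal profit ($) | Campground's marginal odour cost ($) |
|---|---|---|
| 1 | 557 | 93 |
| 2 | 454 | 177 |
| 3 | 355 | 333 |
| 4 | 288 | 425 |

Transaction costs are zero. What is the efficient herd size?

Bargaining reaches the level where marginal profit last exceeds marginal odour cost.
That holds through level 3 (355 ≥ 333) but not at 4 (288 < 425).

3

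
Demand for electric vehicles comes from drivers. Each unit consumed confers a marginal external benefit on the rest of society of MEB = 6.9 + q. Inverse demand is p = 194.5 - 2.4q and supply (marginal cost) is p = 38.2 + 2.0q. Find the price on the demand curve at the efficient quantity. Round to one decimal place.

P = 79.3

Social marginal benefit = demand + MEB = 201.4 - 1.4q.
Set SMB = MC: 201.4 - 1.4q = 38.2 + 2.0q → q* = 48.0000.
Consumer price on the demand curve at q*: 194.5 − 2.4×48.0000 = 79.3000.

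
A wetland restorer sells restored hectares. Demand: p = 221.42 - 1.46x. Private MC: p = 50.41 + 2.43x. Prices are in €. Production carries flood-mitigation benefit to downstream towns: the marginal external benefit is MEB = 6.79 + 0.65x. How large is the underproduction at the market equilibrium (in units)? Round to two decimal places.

10.92 units

Market equilibrium (private): 50.41 + 2.43x = 221.42 - 1.46x → x_m = 43.9614.
Social marginal cost = private MC − MEB = 43.62 + 1.78x.
Set SMC = demand: 43.62 + 1.78x = 221.42 - 1.46x → x* = 54.8765.
Gap = |43.9614 − 54.8765| = 10.9151.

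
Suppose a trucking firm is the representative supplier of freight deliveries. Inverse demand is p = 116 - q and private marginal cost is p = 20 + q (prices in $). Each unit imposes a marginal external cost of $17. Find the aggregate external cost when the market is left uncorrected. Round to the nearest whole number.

Market equilibrium (private): 20 + q = 116 - q → q_m = 48.0000.
Total external cost = MEC × q_m = 17 × 48.0000 = 816.0000.

$816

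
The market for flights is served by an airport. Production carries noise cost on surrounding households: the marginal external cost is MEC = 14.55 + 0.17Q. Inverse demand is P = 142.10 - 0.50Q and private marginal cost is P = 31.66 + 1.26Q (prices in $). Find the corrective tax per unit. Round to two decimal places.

tax = $23.00 per unit

Social marginal cost = private MC + MEC = 46.21 + 1.43Q.
Set SMC = demand: 46.21 + 1.43Q = 142.10 - 0.50Q → Q* = 49.6839.
The Pigouvian tax equals MEC at Q*: 14.55 + 0.17×49.6839 = 22.9963.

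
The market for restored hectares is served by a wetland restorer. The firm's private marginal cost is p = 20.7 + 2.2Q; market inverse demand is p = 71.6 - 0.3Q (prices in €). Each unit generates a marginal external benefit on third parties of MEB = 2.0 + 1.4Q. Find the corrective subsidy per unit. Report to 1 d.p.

Social marginal cost = private MC − MEB = 18.7 + 0.8Q.
Set SMC = demand: 18.7 + 0.8Q = 71.6 - 0.3Q → Q* = 48.0909.
The Pigouvian subsidy equals MEB at Q*: 2.0 + 1.4×48.0909 = 69.3273.

subsidy = €69.3 per unit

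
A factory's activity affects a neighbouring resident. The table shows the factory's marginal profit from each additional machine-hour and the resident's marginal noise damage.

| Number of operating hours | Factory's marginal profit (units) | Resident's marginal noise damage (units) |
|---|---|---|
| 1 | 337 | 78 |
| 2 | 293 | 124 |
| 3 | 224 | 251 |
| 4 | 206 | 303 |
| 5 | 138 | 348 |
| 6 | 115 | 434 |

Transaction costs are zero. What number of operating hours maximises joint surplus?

Bargaining reaches the level where marginal profit last exceeds marginal noise damage.
That holds through level 2 (293 ≥ 124) but not at 3 (224 < 251).

2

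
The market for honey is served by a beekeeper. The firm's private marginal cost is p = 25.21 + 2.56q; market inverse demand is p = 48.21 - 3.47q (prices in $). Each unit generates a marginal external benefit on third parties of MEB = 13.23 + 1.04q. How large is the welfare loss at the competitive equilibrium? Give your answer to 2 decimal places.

Market equilibrium (private): 25.21 + 2.56q = 48.21 - 3.47q → q_m = 3.8143.
Social marginal cost = private MC − MEB = 11.98 + 1.52q.
Set SMC = demand: 11.98 + 1.52q = 48.21 - 3.47q → q* = 7.2605.
The welfare-loss triangle has base |q_m − q*| and height MEB(q_m) (the vertical gap between SMC and demand is zero at q* and MEB at q_m).
DWL = ½ × 3.4462 × 17.1968 = 29.6318.

DWL = $29.63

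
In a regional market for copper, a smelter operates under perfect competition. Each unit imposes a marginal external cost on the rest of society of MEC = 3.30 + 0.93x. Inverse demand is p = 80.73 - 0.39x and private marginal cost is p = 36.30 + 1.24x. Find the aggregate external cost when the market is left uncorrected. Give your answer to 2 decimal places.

Market equilibrium (private): 36.30 + 1.24x = 80.73 - 0.39x → x_m = 27.2577.
Total external cost = ∫₀^{x_m} (3.30 + 0.93x) dx = 3.30×27.2577 + ½×0.93×27.2577² = 435.4371.

435.44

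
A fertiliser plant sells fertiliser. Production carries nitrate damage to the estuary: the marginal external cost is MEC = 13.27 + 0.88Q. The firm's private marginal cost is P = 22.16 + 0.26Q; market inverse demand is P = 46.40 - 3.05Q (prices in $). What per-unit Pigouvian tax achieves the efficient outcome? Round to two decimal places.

Social marginal cost = private MC + MEC = 35.43 + 1.14Q.
Set SMC = demand: 35.43 + 1.14Q = 46.40 - 3.05Q → Q* = 2.6181.
The Pigouvian tax equals MEC at Q*: 13.27 + 0.88×2.6181 = 15.5739.

tax = $15.57 per unit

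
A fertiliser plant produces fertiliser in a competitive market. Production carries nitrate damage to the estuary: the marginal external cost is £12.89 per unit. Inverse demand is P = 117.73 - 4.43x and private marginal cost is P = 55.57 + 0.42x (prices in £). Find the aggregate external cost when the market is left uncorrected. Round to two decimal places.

Market equilibrium (private): 55.57 + 0.42x = 117.73 - 4.43x → x_m = 12.8165.
Total external cost = MEC × x_m = 12.89 × 12.8165 = 165.2047.

£165.20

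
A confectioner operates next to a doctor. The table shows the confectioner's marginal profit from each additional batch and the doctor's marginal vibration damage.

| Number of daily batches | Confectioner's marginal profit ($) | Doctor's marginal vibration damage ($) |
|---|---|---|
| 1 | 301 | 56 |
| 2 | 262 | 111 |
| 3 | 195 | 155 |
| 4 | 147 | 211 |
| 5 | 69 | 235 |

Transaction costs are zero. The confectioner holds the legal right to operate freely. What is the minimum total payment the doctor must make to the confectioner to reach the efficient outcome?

$216

Left alone the confectioner would choose level 5 (marginal profit stays positive).
Efficient level: k* = 3 (marginal profit ≥ marginal vibration damage through 3).
The doctor must at least cover the confectioner's forgone profit from cutting 5→3: 147 + 69 = 216.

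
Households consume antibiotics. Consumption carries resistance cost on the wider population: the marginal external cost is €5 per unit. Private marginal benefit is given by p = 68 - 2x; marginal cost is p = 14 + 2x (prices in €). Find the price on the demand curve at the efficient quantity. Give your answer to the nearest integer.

P = €44

Social marginal benefit = demand − MEC = 63 - 2x.
Set SMB = MC: 63 - 2x = 14 + 2x → x* = 12.2500.
Consumer price on the demand curve at x*: 68 − 2×12.2500 = 43.5000.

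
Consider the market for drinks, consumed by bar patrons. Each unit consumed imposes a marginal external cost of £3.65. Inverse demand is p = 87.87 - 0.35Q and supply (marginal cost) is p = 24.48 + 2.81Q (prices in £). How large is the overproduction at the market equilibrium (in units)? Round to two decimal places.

Market equilibrium (private): 24.48 + 2.81Q = 87.87 - 0.35Q → Q_m = 20.0601.
Social marginal benefit = demand − MEC = 84.22 - 0.35Q.
Set SMB = MC: 84.22 - 0.35Q = 24.48 + 2.81Q → Q* = 18.9051.
Gap = |20.0601 − 18.9051| = 1.1550.

1.16 units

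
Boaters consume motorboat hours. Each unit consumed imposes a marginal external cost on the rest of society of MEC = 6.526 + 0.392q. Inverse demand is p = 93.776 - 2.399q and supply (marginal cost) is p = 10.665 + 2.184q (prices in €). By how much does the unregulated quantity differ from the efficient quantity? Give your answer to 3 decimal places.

2.741 units

Market equilibrium (private): 10.665 + 2.184q = 93.776 - 2.399q → q_m = 18.1346.
Social marginal benefit = demand − MEC = 87.250 - 2.791q.
Set SMB = MC: 87.250 - 2.791q = 10.665 + 2.184q → q* = 15.3940.
Gap = |18.1346 − 15.3940| = 2.7406.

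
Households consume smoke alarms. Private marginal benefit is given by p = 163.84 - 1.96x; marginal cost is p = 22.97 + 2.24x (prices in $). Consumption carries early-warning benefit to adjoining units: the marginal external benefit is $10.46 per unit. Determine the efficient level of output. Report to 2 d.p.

x* = 36.03

Social marginal benefit = demand + MEB = 174.30 - 1.96x.
Set SMB = MC: 174.30 - 1.96x = 22.97 + 2.24x → x* = 36.0310.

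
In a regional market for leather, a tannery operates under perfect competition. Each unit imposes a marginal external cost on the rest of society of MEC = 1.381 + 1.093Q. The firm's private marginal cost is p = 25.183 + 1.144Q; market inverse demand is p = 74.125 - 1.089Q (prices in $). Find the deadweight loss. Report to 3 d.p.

Market equilibrium (private): 25.183 + 1.144Q = 74.125 - 1.089Q → Q_m = 21.9176.
Social marginal cost = private MC + MEC = 26.564 + 2.237Q.
Set SMC = demand: 26.564 + 2.237Q = 74.125 - 1.089Q → Q* = 14.2998.
The loss is the area between SMC and demand from Q* to Q_m; with linear curves that's a triangle of height MEC(Q_m).
DWL = ½ × 7.6178 × 25.3369 = 96.5057.

DWL = $96.506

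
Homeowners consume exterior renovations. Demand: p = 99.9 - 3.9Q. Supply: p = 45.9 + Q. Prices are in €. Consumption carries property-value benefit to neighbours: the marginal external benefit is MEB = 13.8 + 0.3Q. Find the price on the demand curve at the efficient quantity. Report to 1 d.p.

P = €42.4

Social marginal benefit = demand + MEB = 113.7 - 3.6Q.
Set SMB = MC: 113.7 - 3.6Q = 45.9 + Q → Q* = 14.7391.
Consumer price on the demand curve at Q*: 99.9 − 3.9×14.7391 = 42.4175.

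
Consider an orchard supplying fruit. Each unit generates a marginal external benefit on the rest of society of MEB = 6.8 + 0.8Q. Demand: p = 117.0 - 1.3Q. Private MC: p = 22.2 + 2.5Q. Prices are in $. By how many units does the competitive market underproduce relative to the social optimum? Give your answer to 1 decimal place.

8.9 units

Market equilibrium (private): 22.2 + 2.5Q = 117.0 - 1.3Q → Q_m = 24.9474.
Social marginal cost = private MC − MEB = 15.4 + 1.7Q.
Set SMC = demand: 15.4 + 1.7Q = 117.0 - 1.3Q → Q* = 33.8667.
Gap = |24.9474 − 33.8667| = 8.9193.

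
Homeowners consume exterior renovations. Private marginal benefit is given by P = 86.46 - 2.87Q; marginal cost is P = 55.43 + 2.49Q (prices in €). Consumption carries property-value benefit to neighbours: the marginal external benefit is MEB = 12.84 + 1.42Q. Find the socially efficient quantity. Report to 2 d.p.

Q* = 11.13

Social marginal benefit = demand + MEB = 99.30 - 1.45Q.
Set SMB = MC: 99.30 - 1.45Q = 55.43 + 2.49Q → Q* = 11.1345.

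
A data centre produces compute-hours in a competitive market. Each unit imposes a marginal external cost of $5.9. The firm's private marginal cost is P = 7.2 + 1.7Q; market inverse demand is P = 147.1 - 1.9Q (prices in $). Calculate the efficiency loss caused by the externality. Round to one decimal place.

DWL = $4.8

Market equilibrium (private): 7.2 + 1.7Q = 147.1 - 1.9Q → Q_m = 38.8611.
Social marginal cost = private MC + MEC = 13.1 + 1.7Q.
Set SMC = demand: 13.1 + 1.7Q = 147.1 - 1.9Q → Q* = 37.2222.
The loss is the area between SMC and demand from Q* to Q_m; with linear curves that's a triangle of height MEC(Q_m).
DWL = ½ × 1.6389 × 5.9000 = 4.8348.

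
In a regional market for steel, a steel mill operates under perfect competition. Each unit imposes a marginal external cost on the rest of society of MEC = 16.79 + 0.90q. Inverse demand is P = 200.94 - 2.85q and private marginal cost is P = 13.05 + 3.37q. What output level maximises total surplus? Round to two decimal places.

q* = 24.03

Social marginal cost = private MC + MEC = 29.84 + 4.27q.
Set SMC = demand: 29.84 + 4.27q = 200.94 - 2.85q → q* = 24.0309.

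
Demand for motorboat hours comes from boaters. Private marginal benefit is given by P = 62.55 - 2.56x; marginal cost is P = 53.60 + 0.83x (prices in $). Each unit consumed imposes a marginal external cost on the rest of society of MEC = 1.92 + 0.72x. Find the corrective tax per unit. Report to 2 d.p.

tax = $3.15 per unit

Social marginal benefit = demand − MEC = 60.63 - 3.28x.
Set SMB = MC: 60.63 - 3.28x = 53.60 + 0.83x → x* = 1.7105.
The Pigouvian tax equals MEC at x*: 1.92 + 0.72×1.7105 = 3.1516.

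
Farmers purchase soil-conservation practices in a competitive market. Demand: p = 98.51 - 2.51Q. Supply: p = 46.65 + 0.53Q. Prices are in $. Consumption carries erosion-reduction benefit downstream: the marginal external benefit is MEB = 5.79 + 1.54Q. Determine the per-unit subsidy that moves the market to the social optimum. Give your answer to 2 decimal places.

Social marginal benefit = demand + MEB = 104.30 - 0.97Q.
Set SMB = MC: 104.30 - 0.97Q = 46.65 + 0.53Q → Q* = 38.4333.
The Pigouvian subsidy equals MEB at Q*: 5.79 + 1.54×38.4333 = 64.9773.

subsidy = $64.98 per unit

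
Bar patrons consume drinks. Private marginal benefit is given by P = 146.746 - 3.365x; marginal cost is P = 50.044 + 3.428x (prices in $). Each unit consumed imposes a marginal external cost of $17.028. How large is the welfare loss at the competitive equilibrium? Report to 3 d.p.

Market equilibrium (private): 50.044 + 3.428x = 146.746 - 3.365x → x_m = 14.2355.
Social marginal benefit = demand − MEC = 129.718 - 3.365x.
Set SMB = MC: 129.718 - 3.365x = 50.044 + 3.428x → x* = 11.7288.
Height of the DWL triangle at x_m is MC(x_m) − SMB(x_m) = MEC(x_m) = 17.0280.
DWL = ½ × 2.5067 × 17.0280 = 21.3420.

DWL = $21.342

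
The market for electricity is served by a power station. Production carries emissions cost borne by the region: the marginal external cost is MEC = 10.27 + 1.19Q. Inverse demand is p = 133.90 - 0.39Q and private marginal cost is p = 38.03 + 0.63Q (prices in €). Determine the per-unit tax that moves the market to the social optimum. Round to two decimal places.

tax = €56.36 per unit

Social marginal cost = private MC + MEC = 48.30 + 1.82Q.
Set SMC = demand: 48.30 + 1.82Q = 133.90 - 0.39Q → Q* = 38.7330.
The Pigouvian tax equals MEC at Q*: 10.27 + 1.19×38.7330 = 56.3623.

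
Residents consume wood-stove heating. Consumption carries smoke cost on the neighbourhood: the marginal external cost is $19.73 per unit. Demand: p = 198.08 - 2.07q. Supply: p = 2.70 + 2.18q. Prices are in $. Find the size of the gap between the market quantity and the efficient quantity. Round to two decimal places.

4.64 units

Market equilibrium (private): 2.70 + 2.18q = 198.08 - 2.07q → q_m = 45.9718.
Social marginal benefit = demand − MEC = 178.35 - 2.07q.
Set SMB = MC: 178.35 - 2.07q = 2.70 + 2.18q → q* = 41.3294.
Gap = |45.9718 − 41.3294| = 4.6424.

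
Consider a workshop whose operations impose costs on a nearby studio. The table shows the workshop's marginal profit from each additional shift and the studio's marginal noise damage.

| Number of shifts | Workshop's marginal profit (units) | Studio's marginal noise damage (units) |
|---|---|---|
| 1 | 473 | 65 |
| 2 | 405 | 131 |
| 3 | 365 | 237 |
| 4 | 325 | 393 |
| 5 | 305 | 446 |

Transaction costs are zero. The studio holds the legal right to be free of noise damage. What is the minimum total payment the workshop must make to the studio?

433

Efficient level: marginal profit ≥ marginal noise damage through level 3, so k* = 3.
With the studio holding the right, the workshop must at least compensate total damage at k*: 65 + 131 + 237 = 433.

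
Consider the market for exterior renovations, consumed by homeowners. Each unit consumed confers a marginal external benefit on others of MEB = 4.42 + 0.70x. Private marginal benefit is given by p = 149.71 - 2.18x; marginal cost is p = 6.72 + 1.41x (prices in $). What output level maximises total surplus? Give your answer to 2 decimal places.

Social marginal benefit = demand + MEB = 154.13 - 1.48x.
Set SMB = MC: 154.13 - 1.48x = 6.72 + 1.41x → x* = 51.0069.

x* = 51.01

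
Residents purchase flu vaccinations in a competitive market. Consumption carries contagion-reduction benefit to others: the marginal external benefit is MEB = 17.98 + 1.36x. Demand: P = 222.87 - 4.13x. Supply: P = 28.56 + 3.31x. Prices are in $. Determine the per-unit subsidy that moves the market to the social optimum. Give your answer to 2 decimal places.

Social marginal benefit = demand + MEB = 240.85 - 2.77x.
Set SMB = MC: 240.85 - 2.77x = 28.56 + 3.31x → x* = 34.9161.
The Pigouvian subsidy equals MEB at x*: 17.98 + 1.36×34.9161 = 65.4659.

subsidy = $65.47 per unit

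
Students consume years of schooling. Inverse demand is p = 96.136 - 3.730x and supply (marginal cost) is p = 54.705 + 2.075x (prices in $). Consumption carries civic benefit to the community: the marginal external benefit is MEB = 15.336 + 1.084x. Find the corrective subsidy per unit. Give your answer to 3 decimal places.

subsidy = $28.370 per unit

Social marginal benefit = demand + MEB = 111.472 - 2.646x.
Set SMB = MC: 111.472 - 2.646x = 54.705 + 2.075x → x* = 12.0244.
The Pigouvian subsidy equals MEB at x*: 15.336 + 1.084×12.0244 = 28.3704.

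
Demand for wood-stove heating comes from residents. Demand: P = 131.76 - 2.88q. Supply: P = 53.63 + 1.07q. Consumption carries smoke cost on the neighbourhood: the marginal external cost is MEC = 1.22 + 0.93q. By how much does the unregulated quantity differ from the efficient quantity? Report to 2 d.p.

Market equilibrium (private): 53.63 + 1.07q = 131.76 - 2.88q → q_m = 19.7797.
Social marginal benefit = demand − MEC = 130.54 - 3.81q.
Set SMB = MC: 130.54 - 3.81q = 53.63 + 1.07q → q* = 15.7602.
Gap = |19.7797 − 15.7602| = 4.0195.

4.02 units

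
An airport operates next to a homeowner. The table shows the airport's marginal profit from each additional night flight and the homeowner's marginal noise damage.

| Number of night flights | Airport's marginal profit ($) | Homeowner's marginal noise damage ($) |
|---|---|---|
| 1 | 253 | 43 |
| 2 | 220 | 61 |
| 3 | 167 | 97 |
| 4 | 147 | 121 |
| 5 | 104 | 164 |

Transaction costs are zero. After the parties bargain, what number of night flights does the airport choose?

4

Bargaining reaches the level where marginal profit last exceeds marginal noise damage.
That holds through level 4 (147 ≥ 121) but not at 5 (104 < 164).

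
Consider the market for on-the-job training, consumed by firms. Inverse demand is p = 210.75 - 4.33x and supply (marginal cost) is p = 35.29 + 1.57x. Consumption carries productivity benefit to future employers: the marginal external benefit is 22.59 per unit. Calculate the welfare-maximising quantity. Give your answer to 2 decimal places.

Social marginal benefit = demand + MEB = 233.34 - 4.33x.
Set SMB = MC: 233.34 - 4.33x = 35.29 + 1.57x → x* = 33.5678.

x* = 33.57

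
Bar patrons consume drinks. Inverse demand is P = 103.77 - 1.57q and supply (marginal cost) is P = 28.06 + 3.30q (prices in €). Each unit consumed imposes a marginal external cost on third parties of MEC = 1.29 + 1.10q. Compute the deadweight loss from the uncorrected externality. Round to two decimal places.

Market equilibrium (private): 28.06 + 3.30q = 103.77 - 1.57q → q_m = 15.5462.
Social marginal benefit = demand − MEC = 102.48 - 2.67q.
Set SMB = MC: 102.48 - 2.67q = 28.06 + 3.30q → q* = 12.4657.
Between q* and q_m the wedge MC − SMB runs linearly from 0 to MEC(q_m), so the loss is a triangle.
DWL = ½ × 3.0805 × 18.3908 = 28.3264.

DWL = €28.33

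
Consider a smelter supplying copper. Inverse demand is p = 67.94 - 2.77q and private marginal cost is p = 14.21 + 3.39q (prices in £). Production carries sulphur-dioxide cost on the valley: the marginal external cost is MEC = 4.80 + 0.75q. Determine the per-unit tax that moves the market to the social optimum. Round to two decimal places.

tax = £10.11 per unit

Social marginal cost = private MC + MEC = 19.01 + 4.14q.
Set SMC = demand: 19.01 + 4.14q = 67.94 - 2.77q → q* = 7.0810.
The Pigouvian tax equals MEC at q*: 4.80 + 0.75×7.0810 = 10.1108.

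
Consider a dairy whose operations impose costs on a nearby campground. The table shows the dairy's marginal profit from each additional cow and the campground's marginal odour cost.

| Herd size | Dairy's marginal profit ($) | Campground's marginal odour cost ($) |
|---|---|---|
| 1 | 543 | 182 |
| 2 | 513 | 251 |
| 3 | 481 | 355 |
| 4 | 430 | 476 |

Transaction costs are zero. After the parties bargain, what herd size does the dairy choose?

Bargaining reaches the level where marginal profit last exceeds marginal odour cost.
That holds through level 3 (481 ≥ 355) but not at 4 (430 < 476).

3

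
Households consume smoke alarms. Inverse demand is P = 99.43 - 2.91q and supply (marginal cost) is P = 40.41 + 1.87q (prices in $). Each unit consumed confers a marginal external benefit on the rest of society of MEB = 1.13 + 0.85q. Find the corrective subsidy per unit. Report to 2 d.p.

Social marginal benefit = demand + MEB = 100.56 - 2.06q.
Set SMB = MC: 100.56 - 2.06q = 40.41 + 1.87q → q* = 15.3053.
The Pigouvian subsidy equals MEB at q*: 1.13 + 0.85×15.3053 = 14.1395.

subsidy = $14.14 per unit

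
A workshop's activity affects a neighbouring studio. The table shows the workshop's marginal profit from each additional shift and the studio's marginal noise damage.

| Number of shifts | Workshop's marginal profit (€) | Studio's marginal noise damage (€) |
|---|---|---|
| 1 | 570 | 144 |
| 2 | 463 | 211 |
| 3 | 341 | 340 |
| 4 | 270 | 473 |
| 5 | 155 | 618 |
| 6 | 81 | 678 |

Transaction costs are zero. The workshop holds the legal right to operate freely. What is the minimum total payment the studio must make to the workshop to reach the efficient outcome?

€506

Left alone the workshop would choose level 6 (marginal profit stays positive).
Efficient level: k* = 3 (marginal profit ≥ marginal noise damage through 3).
The studio must at least cover the workshop's forgone profit from cutting 6→3: 270 + 155 + 81 = 506.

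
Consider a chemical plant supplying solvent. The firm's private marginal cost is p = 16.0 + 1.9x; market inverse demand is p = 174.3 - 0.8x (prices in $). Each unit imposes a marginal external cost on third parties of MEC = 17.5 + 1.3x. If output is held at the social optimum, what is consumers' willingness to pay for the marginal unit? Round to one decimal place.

P = $146.1

Social marginal cost = private MC + MEC = 33.5 + 3.2x.
Set SMC = demand: 33.5 + 3.2x = 174.3 - 0.8x → x* = 35.2000.
Consumer price on the demand curve at x*: 174.3 − 0.8×35.2000 = 146.1400.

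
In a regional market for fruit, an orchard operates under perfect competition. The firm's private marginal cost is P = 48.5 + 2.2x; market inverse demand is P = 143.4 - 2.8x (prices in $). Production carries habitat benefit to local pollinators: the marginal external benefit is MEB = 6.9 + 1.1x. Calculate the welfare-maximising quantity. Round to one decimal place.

Social marginal cost = private MC − MEB = 41.6 + 1.1x.
Set SMC = demand: 41.6 + 1.1x = 143.4 - 2.8x → x* = 26.1026.

x* = 26.1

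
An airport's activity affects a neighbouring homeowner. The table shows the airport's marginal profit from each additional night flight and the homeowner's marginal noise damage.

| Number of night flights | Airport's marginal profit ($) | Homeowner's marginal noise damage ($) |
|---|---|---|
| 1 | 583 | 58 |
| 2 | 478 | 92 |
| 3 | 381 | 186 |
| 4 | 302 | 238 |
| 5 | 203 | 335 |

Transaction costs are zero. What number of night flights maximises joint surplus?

Bargaining reaches the level where marginal profit last exceeds marginal noise damage.
That holds through level 4 (302 ≥ 238) but not at 5 (203 < 335).

4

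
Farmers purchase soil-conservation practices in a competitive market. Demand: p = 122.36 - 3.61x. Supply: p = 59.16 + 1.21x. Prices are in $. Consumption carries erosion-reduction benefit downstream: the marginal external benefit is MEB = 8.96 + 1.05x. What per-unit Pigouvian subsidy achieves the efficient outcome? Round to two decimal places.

subsidy = $29.06 per unit

Social marginal benefit = demand + MEB = 131.32 - 2.56x.
Set SMB = MC: 131.32 - 2.56x = 59.16 + 1.21x → x* = 19.1406.
The Pigouvian subsidy equals MEB at x*: 8.96 + 1.05×19.1406 = 29.0576.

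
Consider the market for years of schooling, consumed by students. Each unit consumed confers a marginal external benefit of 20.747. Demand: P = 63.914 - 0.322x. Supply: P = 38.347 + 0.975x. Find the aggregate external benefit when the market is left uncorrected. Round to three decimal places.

408.973

Market equilibrium (private): 38.347 + 0.975x = 63.914 - 0.322x → x_m = 19.7124.
Total external benefit = MEB × x_m = 20.747 × 19.7124 = 408.9732.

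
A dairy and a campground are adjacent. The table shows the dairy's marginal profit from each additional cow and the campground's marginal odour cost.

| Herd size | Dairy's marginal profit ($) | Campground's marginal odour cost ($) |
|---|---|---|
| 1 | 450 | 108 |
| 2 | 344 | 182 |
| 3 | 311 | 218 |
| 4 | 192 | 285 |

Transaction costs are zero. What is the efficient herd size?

Bargaining reaches the level where marginal profit last exceeds marginal odour cost.
That holds through level 3 (311 ≥ 218) but not at 4 (192 < 285).

3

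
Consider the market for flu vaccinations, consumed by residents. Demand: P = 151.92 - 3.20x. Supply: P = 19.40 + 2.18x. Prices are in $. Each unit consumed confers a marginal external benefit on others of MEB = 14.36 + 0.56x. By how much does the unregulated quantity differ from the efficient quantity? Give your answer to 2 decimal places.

5.84 units

Market equilibrium (private): 19.40 + 2.18x = 151.92 - 3.20x → x_m = 24.6320.
Social marginal benefit = demand + MEB = 166.28 - 2.64x.
Set SMB = MC: 166.28 - 2.64x = 19.40 + 2.18x → x* = 30.4730.
Gap = |24.6320 − 30.4730| = 5.8410.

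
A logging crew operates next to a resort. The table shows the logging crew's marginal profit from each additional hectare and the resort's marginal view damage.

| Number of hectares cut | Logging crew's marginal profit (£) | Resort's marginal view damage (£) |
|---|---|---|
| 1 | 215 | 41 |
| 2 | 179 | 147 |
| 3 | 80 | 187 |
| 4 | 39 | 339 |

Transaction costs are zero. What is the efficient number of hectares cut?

Bargaining reaches the level where marginal profit last exceeds marginal view damage.
That holds through level 2 (179 ≥ 147) but not at 3 (80 < 187).

2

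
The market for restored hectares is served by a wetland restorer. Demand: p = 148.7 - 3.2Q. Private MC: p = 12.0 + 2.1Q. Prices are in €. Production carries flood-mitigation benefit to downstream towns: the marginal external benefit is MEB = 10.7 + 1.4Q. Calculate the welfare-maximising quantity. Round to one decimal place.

Q* = 37.8

Social marginal cost = private MC − MEB = 1.3 + 0.7Q.
Set SMC = demand: 1.3 + 0.7Q = 148.7 - 3.2Q → Q* = 37.7949.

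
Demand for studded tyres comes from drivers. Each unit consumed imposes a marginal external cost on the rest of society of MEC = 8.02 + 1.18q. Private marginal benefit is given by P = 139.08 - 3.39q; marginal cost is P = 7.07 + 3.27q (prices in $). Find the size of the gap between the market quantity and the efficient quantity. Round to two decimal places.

Market equilibrium (private): 7.07 + 3.27q = 139.08 - 3.39q → q_m = 19.8213.
Social marginal benefit = demand − MEC = 131.06 - 4.57q.
Set SMB = MC: 131.06 - 4.57q = 7.07 + 3.27q → q* = 15.8151.
Gap = |19.8213 − 15.8151| = 4.0062.

4.01 units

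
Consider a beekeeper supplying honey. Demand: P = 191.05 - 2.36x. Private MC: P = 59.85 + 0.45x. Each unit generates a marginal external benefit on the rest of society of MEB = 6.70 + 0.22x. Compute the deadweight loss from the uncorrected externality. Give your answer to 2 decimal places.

DWL = 55.61

Market equilibrium (private): 59.85 + 0.45x = 191.05 - 2.36x → x_m = 46.6904.
Social marginal cost = private MC − MEB = 53.15 + 0.23x.
Set SMC = demand: 53.15 + 0.23x = 191.05 - 2.36x → x* = 53.2432.
The loss is the area between SMC and demand from x* to x_m; with linear curves that's a triangle of height MEB(x_m).
DWL = ½ × 6.5528 × 16.9719 = 55.6067.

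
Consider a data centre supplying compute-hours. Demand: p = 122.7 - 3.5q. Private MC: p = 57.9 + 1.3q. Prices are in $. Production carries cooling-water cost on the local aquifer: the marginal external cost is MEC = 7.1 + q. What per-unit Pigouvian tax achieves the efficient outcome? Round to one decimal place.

tax = $17.0 per unit

Social marginal cost = private MC + MEC = 65.0 + 2.3q.
Set SMC = demand: 65.0 + 2.3q = 122.7 - 3.5q → q* = 9.9483.
The Pigouvian tax equals MEC at q*: 7.1 + 1.0×9.9483 = 17.0483.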